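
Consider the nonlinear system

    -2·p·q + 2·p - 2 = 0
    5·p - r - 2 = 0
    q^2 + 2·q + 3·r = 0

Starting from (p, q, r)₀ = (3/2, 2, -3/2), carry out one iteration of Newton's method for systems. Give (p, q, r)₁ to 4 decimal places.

(0.1818, 1.2121, -1.0909)

At (3/2, 2, -3/2): F = (-5.0000, 7.0000, 3.5000).
Jacobian J = [[-2·q + 2, -2·p, 0], [5, 0, -1], [0, 2·q + 2, 3]].
At the point, J = [[-2.0000, -3.0000, 0.0000], [5.0000, 0.0000, -1.0000], [0.0000, 6.0000, 3.0000]] (det J = 33.0000).
Solving J·Δ = −F gives Δ = (-1.3182, -0.7879, 0.4091).
Then the next iterate is (p, q, r)₁ = (0.1818, 1.2121, -1.0909).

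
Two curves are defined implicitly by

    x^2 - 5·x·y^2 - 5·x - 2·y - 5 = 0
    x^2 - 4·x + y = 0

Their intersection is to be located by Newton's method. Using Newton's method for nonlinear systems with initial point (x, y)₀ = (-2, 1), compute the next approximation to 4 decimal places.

(-0.3308, 1.3538)

At (-2, 1): F = (17.0000, 13.0000).
Jacobian J = [[2·x - 5·y^2 - 5, -10·x·y - 2], [2·x - 4, 1]].
At the point, J = [[-14.0000, 18.0000], [-8.0000, 1.0000]] (det J = 130.0000).
Solving J·Δ = −F gives Δ = (1.6692, 0.3538).
Then the next iterate is (x, y)₁ = (-0.3308, 1.3538).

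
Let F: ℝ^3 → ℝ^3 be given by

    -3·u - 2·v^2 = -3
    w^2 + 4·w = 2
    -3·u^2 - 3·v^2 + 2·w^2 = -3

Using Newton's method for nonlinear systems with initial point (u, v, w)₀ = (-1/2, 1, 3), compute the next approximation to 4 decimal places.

At (-1/2, 1, 3): F = (2.5000, 19.0000, 17.2500).
Jacobian J = [[-3, -4·v, 0], [0, 0, 2·w + 4], [-6·u, -6·v, 4·w]].
At the point, J = [[-3.0000, -4.0000, 0.0000], [0.0000, 0.0000, 10.0000], [3.0000, -6.0000, 12.0000]] (det J = -300.0000).
Solving J·Δ = −F gives Δ = (1.2400, -0.3050, -1.9000).
Then the next iterate is (u, v, w)₁ = (0.7400, 0.6950, 1.1000).

(0.7400, 0.6950, 1.1000)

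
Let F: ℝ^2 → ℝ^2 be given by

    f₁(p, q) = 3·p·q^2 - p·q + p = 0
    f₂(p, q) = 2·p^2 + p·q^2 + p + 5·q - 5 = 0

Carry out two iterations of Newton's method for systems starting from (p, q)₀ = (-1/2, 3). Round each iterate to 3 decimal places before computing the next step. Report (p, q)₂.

(0.413, 1.347)

At (-1/2, 3): F = (-12.500, 5.500).
Jacobian J = [[3·q^2 - q + 1, 6·p·q - p], [4·p + q^2 + 1, 2·p·q + 5]].
At the point, J = [[25.000, -8.500], [8.000, 2.000]] (det J = 118.000).
Solving J·Δ = −F gives Δ = (-0.184, -2.013).
Then the next iterate is (p, q)₁ = (-0.684, 0.987).
Round to (-0.684, 0.987) and repeat: F = (-2.00789, -0.47962), J = [[2.93551, -3.36665], [-0.76183, 3.64978]].
Δ = (1.097, 0.360), so (p, q)₂ = (0.413, 1.347).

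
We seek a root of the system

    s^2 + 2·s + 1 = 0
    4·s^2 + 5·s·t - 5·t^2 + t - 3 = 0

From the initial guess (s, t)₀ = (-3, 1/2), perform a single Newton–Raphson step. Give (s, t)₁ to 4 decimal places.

At (-3, 1/2): F = (4.0000, 24.7500).
Jacobian J = [[2·s + 2, 0], [8·s + 5·t, 5·s - 10·t + 1]].
At the point, J = [[-4.0000, 0.0000], [-21.5000, -19.0000]] (det J = 76.0000).
Solving J·Δ = −F gives Δ = (1.0000, 0.1711).
Then the next iterate is (s, t)₁ = (-2.0000, 0.6711).

(-2.0000, 0.6711)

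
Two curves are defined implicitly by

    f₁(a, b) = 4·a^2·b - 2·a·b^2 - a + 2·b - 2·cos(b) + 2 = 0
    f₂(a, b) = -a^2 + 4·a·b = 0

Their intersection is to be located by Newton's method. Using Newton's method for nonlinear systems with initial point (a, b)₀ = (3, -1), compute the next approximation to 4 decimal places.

(0.0994, -1.6672)

At (3, -1): F = (-46.080605, -21.0000).
Jacobian J = [[8·a·b - 2·b^2 - 1, 4·a^2 - 4·a·b + 2·sin(b) + 2], [-2·a + 4·b, 4·a]].
At the point, J = [[-27.0000, 48.317058], [-10.0000, 12.0000]] (det J = 159.170580).
Solving J·Δ = −F gives Δ = (-2.9006, -0.6672).
Then the next iterate is (a, b)₁ = (0.0994, -1.6672).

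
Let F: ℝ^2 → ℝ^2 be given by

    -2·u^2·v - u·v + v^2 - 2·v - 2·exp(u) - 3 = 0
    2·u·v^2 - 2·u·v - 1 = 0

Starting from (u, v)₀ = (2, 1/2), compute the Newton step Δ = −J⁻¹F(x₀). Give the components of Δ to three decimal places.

(-4.000, 4.871)

At (2, 1/2): F = (-23.52811, -2.000).
Jacobian J = [[-4·u·v - v - 2·exp(u), -2·u^2 - u + 2·v - 2], [2·v^2 - 2·v, 4·u·v - 2·u]].
At the point, J = [[-19.27811, -11.000], [-0.500, 0.000]] (det J = -5.500).
Solving J·Δ = −F gives Δ = (-4.000, 4.871).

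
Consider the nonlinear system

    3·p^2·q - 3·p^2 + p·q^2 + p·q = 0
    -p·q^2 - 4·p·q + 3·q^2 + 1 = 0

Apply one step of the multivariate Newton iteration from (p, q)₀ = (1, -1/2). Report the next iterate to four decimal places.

At (1, -1/2): F = (-4.7500, 3.5000).
Jacobian J = [[6·p·q - 6·p + q^2 + q, 3·p^2 + 2·p·q + p], [-q^2 - 4·q, -2·p·q - 4·p + 6·q]].
At the point, J = [[-9.2500, 3.0000], [1.7500, -6.0000]] (det J = 50.2500).
Solving J·Δ = −F gives Δ = (-0.3582, 0.4789).
Then the next iterate is (p, q)₁ = (0.6418, -0.0211).

(0.6418, -0.0211)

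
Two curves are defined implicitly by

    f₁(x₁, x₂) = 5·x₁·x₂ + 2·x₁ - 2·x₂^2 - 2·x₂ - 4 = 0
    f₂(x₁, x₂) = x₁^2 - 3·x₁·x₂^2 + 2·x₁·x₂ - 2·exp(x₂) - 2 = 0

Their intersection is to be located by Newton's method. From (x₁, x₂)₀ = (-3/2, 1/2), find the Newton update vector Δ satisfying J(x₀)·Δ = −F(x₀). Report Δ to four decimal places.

(-0.4366, -1.2361)

At (-3/2, 1/2): F = (-12.2500, -3.422443).
Jacobian J = [[5·x₂ + 2, 5·x₁ - 4·x₂ - 2], [2·x₁ - 3·x₂^2 + 2·x₂, -6·x₁·x₂ + 2·x₁ - 2·exp(x₂)]].
At the point, J = [[4.5000, -11.5000], [-2.7500, -1.797443]] (det J = -39.713491).
Solving J·Δ = −F gives Δ = (-0.4366, -1.2361).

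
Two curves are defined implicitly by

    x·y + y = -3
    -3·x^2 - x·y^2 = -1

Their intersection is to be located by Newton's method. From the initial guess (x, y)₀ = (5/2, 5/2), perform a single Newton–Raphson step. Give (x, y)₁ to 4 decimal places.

(3.1971, -1.3551)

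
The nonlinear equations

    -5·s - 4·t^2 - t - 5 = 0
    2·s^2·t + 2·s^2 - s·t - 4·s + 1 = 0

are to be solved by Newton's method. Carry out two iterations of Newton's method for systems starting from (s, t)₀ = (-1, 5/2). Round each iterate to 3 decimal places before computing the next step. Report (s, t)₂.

(-0.119, 0.020)

At (-1, 5/2): F = (-27.500, 14.500).
Jacobian J = [[-5, -8·t - 1], [4·s·t + 4·s - t - 4, 2·s^2 - s]].
At the point, J = [[-5.000, -21.000], [-20.500, 3.000]] (det J = -445.500).
Solving J·Δ = −F gives Δ = (0.498, -1.428).
Then the next iterate is (s, t)₁ = (-0.502, 1.072).
Round to (-0.502, 1.072) and repeat: F = (-8.15874, 4.59045), J = [[-5.000, -9.576], [-9.23258, 1.00601]].
Δ = (0.383, -1.052), so (s, t)₂ = (-0.119, 0.020).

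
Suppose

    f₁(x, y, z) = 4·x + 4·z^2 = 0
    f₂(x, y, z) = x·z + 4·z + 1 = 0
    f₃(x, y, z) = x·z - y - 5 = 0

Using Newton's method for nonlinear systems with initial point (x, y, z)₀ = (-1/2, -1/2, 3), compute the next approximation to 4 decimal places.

At (-1/2, -1/2, 3): F = (34.0000, 11.5000, -6.0000).
Jacobian J = [[4, 0, 8·z], [z, 0, x + 4], [z, -1, x]].
At the point, J = [[4.0000, 0.0000, 24.0000], [3.0000, 0.0000, 3.5000], [3.0000, -1.0000, -0.5000]] (det J = -58.0000).
Solving J·Δ = −F gives Δ = (-2.7069, -13.6379, -0.9655).
Then the next iterate is (x, y, z)₁ = (-3.2069, -14.1379, 2.0345).

(-3.2069, -14.1379, 2.0345)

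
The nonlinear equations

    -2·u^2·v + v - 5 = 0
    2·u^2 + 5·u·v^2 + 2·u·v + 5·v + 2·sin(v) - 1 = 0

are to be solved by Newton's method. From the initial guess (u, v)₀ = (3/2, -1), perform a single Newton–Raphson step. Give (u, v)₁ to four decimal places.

(4.8585, 4.3288)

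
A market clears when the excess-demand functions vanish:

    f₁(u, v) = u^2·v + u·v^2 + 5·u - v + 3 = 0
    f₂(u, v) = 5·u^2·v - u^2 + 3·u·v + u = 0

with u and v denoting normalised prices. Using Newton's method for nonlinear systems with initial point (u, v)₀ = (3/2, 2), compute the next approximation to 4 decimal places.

At (3/2, 2): F = (19.0000, 30.7500).
Jacobian J = [[2·u·v + v^2 + 5, u^2 + 2·u·v - 1], [10·u·v - 2·u + 3·v + 1, 5·u^2 + 3·u]].
At the point, J = [[15.0000, 7.2500], [34.0000, 15.7500]] (det J = -10.2500).
Solving J·Δ = −F gives Δ = (7.4451, -18.0244).
Then the next iterate is (u, v)₁ = (8.9451, -16.0244).

(8.9451, -16.0244)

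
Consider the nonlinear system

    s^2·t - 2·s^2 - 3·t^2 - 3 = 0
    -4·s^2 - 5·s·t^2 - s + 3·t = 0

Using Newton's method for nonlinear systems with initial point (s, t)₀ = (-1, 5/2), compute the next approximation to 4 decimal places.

At (-1, 5/2): F = (-21.2500, 35.7500).
Jacobian J = [[2·s·t - 4·s, s^2 - 6·t], [-8·s - 5·t^2 - 1, -10·s·t + 3]].
At the point, J = [[-1.0000, -14.0000], [-24.2500, 28.0000]] (det J = -367.5000).
Solving J·Δ = −F gives Δ = (-0.2571, -1.4995).
Then the next iterate is (s, t)₁ = (-1.2571, 1.0005).

(-1.2571, 1.0005)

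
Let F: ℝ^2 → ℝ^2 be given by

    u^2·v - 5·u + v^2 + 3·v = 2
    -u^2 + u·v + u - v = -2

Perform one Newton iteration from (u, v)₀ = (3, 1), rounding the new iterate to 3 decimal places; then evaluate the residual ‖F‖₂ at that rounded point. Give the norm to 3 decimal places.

0.455

At (3, 1): F = (-4.000, -2.000).
Jacobian J = [[2·u·v - 5, u^2 + 2·v + 3], [-2·u + v + 1, u - 1]].
At the point, J = [[1.000, 14.000], [-4.000, 2.000]] (det J = 58.000).
Solving J·Δ = −F gives Δ = (-0.345, 0.310).
Then the next iterate is (u, v)₁ = (2.655, 1.310).
Re-evaluating at (2.655, 1.310): F = (-0.39468, -0.22597), so ‖F‖₂ = 0.455.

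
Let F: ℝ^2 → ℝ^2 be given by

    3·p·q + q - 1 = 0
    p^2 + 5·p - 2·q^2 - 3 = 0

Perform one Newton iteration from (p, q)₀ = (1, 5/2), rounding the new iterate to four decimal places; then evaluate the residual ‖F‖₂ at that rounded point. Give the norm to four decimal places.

3.7115

At (1, 5/2): F = (9.0000, -9.5000).
Jacobian J = [[3·q, 3·p + 1], [2·p + 5, -4·q]].
At the point, J = [[7.5000, 4.0000], [7.0000, -10.0000]] (det J = -103.0000).
Solving J·Δ = −F gives Δ = (-0.5049, -1.3034).
Then the next iterate is (p, q)₁ = (0.4951, 1.1966).
Re-evaluating at (0.4951, 1.1966): F = (1.973910, -3.143079), so ‖F‖₂ = 3.7115.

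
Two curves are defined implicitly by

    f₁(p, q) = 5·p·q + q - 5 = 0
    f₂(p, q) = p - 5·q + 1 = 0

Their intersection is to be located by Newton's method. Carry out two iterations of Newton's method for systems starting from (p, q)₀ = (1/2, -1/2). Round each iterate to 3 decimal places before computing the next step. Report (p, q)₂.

At (1/2, -1/2): F = (-6.750, 4.000).
Jacobian J = [[5·q, 5·p + 1], [1, -5]].
At the point, J = [[-2.500, 3.500], [1.000, -5.000]] (det J = 9.000).
Solving J·Δ = −F gives Δ = (-2.194, 0.361).
Then the next iterate is (p, q)₁ = (-1.694, -0.139).
Round to (-1.694, -0.139) and repeat: F = (-3.96167, 0.001), J = [[-0.695, -7.470], [1.000, -5.000]].
Δ = (-1.810, -0.362), so (p, q)₂ = (-3.504, -0.501).

(-3.504, -0.501)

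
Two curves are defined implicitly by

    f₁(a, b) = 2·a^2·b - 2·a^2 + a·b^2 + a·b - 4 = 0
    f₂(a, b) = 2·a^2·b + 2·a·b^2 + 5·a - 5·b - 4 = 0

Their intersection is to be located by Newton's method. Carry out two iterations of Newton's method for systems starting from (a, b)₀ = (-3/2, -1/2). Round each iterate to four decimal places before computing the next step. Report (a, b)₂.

(-2.1833, -3.8558)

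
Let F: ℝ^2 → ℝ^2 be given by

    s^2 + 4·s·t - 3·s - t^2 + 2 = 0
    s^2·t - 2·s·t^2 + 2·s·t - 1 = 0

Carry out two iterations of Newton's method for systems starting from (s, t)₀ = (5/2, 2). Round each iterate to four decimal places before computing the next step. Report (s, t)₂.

(0.5848, 0.6655)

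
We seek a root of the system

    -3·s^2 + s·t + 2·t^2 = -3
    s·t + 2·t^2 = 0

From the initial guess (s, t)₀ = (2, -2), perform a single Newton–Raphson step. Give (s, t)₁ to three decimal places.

At (2, -2): F = (-5.000, 4.000).
Jacobian J = [[-6·s + t, s + 4·t], [t, s + 4·t]].
At the point, J = [[-14.000, -6.000], [-2.000, -6.000]] (det J = 72.000).
Solving J·Δ = −F gives Δ = (-0.750, 0.917).
Then the next iterate is (s, t)₁ = (1.250, -1.083).

(1.250, -1.083)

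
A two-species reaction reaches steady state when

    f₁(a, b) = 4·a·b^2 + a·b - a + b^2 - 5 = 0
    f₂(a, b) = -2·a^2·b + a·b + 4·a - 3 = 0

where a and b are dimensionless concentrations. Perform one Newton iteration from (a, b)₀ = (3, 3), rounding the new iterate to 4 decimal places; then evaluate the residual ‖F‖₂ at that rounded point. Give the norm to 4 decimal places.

33.9086

At (3, 3): F = (118.0000, -36.0000).
Jacobian J = [[4·b^2 + b - 1, 8·a·b + a + 2·b], [-4·a·b + b + 4, -2·a^2 + a]].
At the point, J = [[38.0000, 81.0000], [-29.0000, -15.0000]] (det J = 1779.0000).
Solving J·Δ = −F gives Δ = (-0.6442, -1.1546).
Then the next iterate is (a, b)₁ = (2.3558, 1.8454).
Re-evaluating at (2.3558, 1.8454): F = (32.487813, -9.712585), so ‖F‖₂ = 33.9086.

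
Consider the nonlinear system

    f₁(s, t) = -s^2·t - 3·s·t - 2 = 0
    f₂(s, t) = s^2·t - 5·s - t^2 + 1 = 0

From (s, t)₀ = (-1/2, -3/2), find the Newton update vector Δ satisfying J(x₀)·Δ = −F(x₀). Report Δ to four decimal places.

(0.9690, 0.7743)

At (-1/2, -3/2): F = (-3.8750, 0.8750).
Jacobian J = [[-2·s·t - 3·t, -s^2 - 3·s], [2·s·t - 5, s^2 - 2·t]].
At the point, J = [[3.0000, 1.2500], [-3.5000, 3.2500]] (det J = 14.1250).
Solving J·Δ = −F gives Δ = (0.9690, 0.7743).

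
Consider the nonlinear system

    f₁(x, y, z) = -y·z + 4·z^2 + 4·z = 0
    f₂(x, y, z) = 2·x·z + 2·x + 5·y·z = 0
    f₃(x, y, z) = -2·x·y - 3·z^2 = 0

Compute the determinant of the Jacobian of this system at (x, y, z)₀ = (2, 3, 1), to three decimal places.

216.000

J = [[0, -z, -y + 8·z + 4], [2·z + 2, 5·z, 2·x + 5·y], [-2·y, -2·x, -6·z]].
At the point, J = [[0.000, -1.000, 9.000], [4.000, 5.000, 19.000], [-6.000, -4.000, -6.000]].
det J = 216.000.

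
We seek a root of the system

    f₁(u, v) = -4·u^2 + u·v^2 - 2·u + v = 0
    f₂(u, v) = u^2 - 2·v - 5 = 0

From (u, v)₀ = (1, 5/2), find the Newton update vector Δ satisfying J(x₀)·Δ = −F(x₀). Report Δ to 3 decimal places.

(10.778, 6.278)

At (1, 5/2): F = (2.750, -9.000).
Jacobian J = [[-8·u + v^2 - 2, 2·u·v + 1], [2·u, -2]].
At the point, J = [[-3.750, 6.000], [2.000, -2.000]] (det J = -4.500).
Solving J·Δ = −F gives Δ = (10.778, 6.278).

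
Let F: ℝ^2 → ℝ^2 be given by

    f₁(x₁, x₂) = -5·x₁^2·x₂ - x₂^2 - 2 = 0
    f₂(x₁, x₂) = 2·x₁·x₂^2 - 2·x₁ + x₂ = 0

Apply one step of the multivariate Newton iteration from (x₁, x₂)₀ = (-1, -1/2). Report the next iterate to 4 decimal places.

(-0.7738, -0.7202)

At (-1, -1/2): F = (0.2500, 1.0000).
Jacobian J = [[-10·x₁·x₂, -5·x₁^2 - 2·x₂], [2·x₂^2 - 2, 4·x₁·x₂ + 1]].
At the point, J = [[-5.0000, -4.0000], [-1.5000, 3.0000]] (det J = -21.0000).
Solving J·Δ = −F gives Δ = (0.2262, -0.2202).
Then the next iterate is (x₁, x₂)₁ = (-0.7738, -0.7202).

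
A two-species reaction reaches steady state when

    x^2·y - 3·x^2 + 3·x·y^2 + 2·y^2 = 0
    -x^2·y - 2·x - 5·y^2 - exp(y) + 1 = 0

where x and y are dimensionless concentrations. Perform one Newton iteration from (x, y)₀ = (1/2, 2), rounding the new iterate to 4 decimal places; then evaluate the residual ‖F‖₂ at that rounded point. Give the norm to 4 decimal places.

At (1/2, 2): F = (13.7500, -27.889056).
Jacobian J = [[2·x·y - 6·x + 3·y^2, x^2 + 6·x·y + 4·y], [-2·x·y - 2, -x^2 - 10·y - exp(y)]].
At the point, J = [[11.0000, 14.2500], [-4.0000, -27.639056]] (det J = -247.029617).
Solving J·Δ = −F gives Δ = (0.0704, -1.0192).
Then the next iterate is (x, y)₁ = (0.5704, 0.9808).
Re-evaluating at (0.5704, 0.9808): F = (2.913099, -7.936341), so ‖F‖₂ = 8.4541.

8.4541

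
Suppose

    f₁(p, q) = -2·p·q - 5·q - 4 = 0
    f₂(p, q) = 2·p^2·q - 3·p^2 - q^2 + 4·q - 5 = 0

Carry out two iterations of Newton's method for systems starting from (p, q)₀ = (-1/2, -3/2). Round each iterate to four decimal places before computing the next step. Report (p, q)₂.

(-2.8417, -1.0028)

At (-1/2, -3/2): F = (2.0000, -14.7500).
Jacobian J = [[-2·q, -2·p - 5], [4·p·q - 6·p, 2·p^2 - 2·q + 4]].
At the point, J = [[3.0000, -4.0000], [6.0000, 7.5000]] (det J = 46.5000).
Solving J·Δ = −F gives Δ = (0.9462, 1.2097).
Then the next iterate is (p, q)₁ = (0.4462, -0.2903).
Round to (0.4462, -0.2903) and repeat: F = (-2.289436, -6.958352), J = [[0.5806, -5.8924], [-3.195327, 4.978789]].
Δ = (-3.2879, -0.7125), so (p, q)₂ = (-2.8417, -1.0028).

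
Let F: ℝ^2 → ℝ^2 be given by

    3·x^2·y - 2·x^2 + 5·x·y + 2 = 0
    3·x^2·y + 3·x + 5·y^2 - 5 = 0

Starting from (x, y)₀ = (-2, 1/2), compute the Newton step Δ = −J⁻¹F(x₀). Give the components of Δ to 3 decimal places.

(0.939, 0.386)

At (-2, 1/2): F = (-5.000, -3.750).
Jacobian J = [[6·x·y - 4·x + 5·y, 3·x^2 + 5·x], [6·x·y + 3, 3·x^2 + 10·y]].
At the point, J = [[4.500, 2.000], [-3.000, 17.000]] (det J = 82.500).
Solving J·Δ = −F gives Δ = (0.939, 0.386).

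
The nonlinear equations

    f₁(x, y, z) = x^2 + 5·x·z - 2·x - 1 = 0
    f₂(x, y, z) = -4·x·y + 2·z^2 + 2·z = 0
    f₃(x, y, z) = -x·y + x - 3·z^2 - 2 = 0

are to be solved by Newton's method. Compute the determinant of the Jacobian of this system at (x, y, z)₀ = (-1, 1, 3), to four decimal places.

-926.0000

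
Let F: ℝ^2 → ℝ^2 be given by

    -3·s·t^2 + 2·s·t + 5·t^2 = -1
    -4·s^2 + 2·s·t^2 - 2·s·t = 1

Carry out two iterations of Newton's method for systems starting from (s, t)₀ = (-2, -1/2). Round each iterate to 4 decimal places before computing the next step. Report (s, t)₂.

(-0.4294, 0.0365)

At (-2, -1/2): F = (5.7500, -20.0000).
Jacobian J = [[-3·t^2 + 2·t, -6·s·t + 2·s + 10·t], [-8·s + 2·t^2 - 2·t, 4·s·t - 2·s]].
At the point, J = [[-1.7500, -15.0000], [17.5000, 8.0000]] (det J = 248.5000).
Solving J·Δ = −F gives Δ = (1.0221, 0.2641).
Then the next iterate is (s, t)₁ = (-0.9779, -0.2359).
Round to (-0.9779, -0.2359) and repeat: F = (1.902874, -5.395365), J = [[-0.638746, -5.698920], [8.406298, 2.878546]].
Δ = (0.5485, 0.2724), so (s, t)₂ = (-0.4294, 0.0365).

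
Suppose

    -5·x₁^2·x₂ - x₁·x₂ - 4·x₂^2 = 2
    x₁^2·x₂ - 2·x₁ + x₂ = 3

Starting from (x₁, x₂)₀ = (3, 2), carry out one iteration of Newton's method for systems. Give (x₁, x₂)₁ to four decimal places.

(24.8000, -20.9000)

At (3, 2): F = (-114.0000, 11.0000).
Jacobian J = [[-10·x₁·x₂ - x₂, -5·x₁^2 - x₁ - 8·x₂], [2·x₁·x₂ - 2, x₁^2 + 1]].
At the point, J = [[-62.0000, -64.0000], [10.0000, 10.0000]] (det J = 20.0000).
Solving J·Δ = −F gives Δ = (21.8000, -22.9000).
Then the next iterate is (x₁, x₂)₁ = (24.8000, -20.9000).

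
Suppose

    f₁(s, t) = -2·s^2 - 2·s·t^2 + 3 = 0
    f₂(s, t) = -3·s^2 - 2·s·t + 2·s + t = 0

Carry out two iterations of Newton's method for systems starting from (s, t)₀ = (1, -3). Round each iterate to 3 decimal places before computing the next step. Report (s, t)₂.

(-0.493, -7.079)

At (1, -3): F = (-17.000, 2.000).
Jacobian J = [[-4·s - 2·t^2, -4·s·t], [-6·s - 2·t + 2, -2·s + 1]].
At the point, J = [[-22.000, 12.000], [2.000, -1.000]] (det J = -2.000).
Solving J·Δ = −F gives Δ = (-3.500, -5.000).
Then the next iterate is (s, t)₁ = (-2.500, -8.000).
Round to (-2.500, -8.000) and repeat: F = (310.500, -71.750), J = [[-118.000, -80.000], [33.000, 6.000]].
Δ = (2.007, 0.921), so (s, t)₂ = (-0.493, -7.079).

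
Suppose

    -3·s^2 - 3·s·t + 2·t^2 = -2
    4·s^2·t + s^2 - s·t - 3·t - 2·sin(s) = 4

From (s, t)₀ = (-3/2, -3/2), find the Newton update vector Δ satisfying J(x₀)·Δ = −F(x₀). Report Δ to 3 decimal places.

(0.549, 0.271)

At (-3/2, -3/2): F = (-7.000, -11.00501).
Jacobian J = [[-6·s - 3·t, -3·s + 4·t], [8·s·t + 2·s - t - 2·cos(s), 4·s^2 - s - 3]].
At the point, J = [[13.500, -1.500], [16.35853, 7.500]] (det J = 125.78779).
Solving J·Δ = −F gives Δ = (0.549, 0.271).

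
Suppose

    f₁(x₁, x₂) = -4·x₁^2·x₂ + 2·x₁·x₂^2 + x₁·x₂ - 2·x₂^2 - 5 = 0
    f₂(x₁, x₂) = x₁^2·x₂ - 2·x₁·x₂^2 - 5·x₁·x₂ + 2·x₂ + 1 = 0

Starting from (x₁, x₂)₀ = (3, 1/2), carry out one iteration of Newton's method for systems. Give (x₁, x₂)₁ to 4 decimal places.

At (3, 1/2): F = (-20.5000, -2.5000).
Jacobian J = [[-8·x₁·x₂ + 2·x₂^2 + x₂, -4·x₁^2 + 4·x₁·x₂ + x₁ - 4·x₂], [2·x₁·x₂ - 2·x₂^2 - 5·x₂, x₁^2 - 4·x₁·x₂ - 5·x₁ + 2]].
At the point, J = [[-11.0000, -29.0000], [0.0000, -10.0000]] (det J = 110.0000).
Solving J·Δ = −F gives Δ = (-1.2045, -0.2500).
Then the next iterate is (x₁, x₂)₁ = (1.7955, 0.2500).

(1.7955, 0.2500)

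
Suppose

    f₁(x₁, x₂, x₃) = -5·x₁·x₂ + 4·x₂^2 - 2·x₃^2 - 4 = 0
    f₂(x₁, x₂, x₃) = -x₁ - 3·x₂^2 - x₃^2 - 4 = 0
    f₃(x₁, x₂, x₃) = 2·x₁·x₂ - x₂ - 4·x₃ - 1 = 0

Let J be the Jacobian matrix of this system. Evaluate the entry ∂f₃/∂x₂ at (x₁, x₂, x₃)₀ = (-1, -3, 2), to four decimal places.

∂f₃/∂x₂ = 2·x₁ - 1.
At (-1, -3, 2) this is -3.0000.

-3.0000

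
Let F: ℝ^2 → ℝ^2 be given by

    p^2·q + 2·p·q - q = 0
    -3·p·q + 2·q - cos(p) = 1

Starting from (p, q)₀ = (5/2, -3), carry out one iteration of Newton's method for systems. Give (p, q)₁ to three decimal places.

At (5/2, -3): F = (-30.750, 16.30114).
Jacobian J = [[2·p·q + 2·q, p^2 + 2·p - 1], [-3·q + sin(p), -3·p + 2]].
At the point, J = [[-21.000, 10.250], [9.59847, -5.500]] (det J = 17.11566).
Solving J·Δ = −F gives Δ = (-0.119, 2.756).
Then the next iterate is (p, q)₁ = (2.381, -0.244).

(2.381, -0.244)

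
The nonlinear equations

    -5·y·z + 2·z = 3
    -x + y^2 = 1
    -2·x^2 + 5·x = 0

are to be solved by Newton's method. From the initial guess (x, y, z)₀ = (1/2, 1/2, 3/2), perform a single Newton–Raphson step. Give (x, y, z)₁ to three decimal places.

At (1/2, 1/2, 3/2): F = (-3.750, -1.250, 2.000).
Jacobian J = [[0, -5·z, -5·y + 2], [-1, 2·y, 0], [-4·x + 5, 0, 0]].
At the point, J = [[0.000, -7.500, -0.500], [-1.000, 1.000, 0.000], [3.000, 0.000, 0.000]] (det J = 1.500).
Solving J·Δ = −F gives Δ = (-0.667, 0.583, -16.250).
Then the next iterate is (x, y, z)₁ = (-0.167, 1.083, -14.750).

(-0.167, 1.083, -14.750)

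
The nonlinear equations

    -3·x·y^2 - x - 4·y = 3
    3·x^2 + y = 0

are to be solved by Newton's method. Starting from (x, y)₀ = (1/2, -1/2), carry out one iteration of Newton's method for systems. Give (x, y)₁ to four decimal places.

(0.7174, -1.4022)

At (1/2, -1/2): F = (-1.8750, 0.2500).
Jacobian J = [[-3·y^2 - 1, -6·x·y - 4], [6·x, 1]].
At the point, J = [[-1.7500, -2.5000], [3.0000, 1.0000]] (det J = 5.7500).
Solving J·Δ = −F gives Δ = (0.2174, -0.9022).
Then the next iterate is (x, y)₁ = (0.7174, -1.4022).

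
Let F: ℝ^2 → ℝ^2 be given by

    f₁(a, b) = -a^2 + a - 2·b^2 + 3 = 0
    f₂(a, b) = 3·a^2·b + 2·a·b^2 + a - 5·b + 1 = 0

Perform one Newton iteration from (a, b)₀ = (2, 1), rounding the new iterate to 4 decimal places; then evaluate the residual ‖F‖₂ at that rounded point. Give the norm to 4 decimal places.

At (2, 1): F = (-1.0000, 14.0000).
Jacobian J = [[-2·a + 1, -4·b], [6·a·b + 2·b^2 + 1, 3·a^2 + 4·a·b - 5]].
At the point, J = [[-3.0000, -4.0000], [15.0000, 15.0000]] (det J = 15.0000).
Solving J·Δ = −F gives Δ = (-2.7333, 1.8000).
Then the next iterate is (a, b)₁ = (-0.7333, 2.8000).
Re-evaluating at (-0.7333, 2.8000): F = (-13.951029, -20.714521), so ‖F‖₂ = 24.9744.

24.9744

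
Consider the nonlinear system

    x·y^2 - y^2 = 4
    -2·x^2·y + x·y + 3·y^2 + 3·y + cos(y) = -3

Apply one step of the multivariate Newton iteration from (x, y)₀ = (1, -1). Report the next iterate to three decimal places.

(5.000, 4.237)

At (1, -1): F = (-4.000, 4.54030).
Jacobian J = [[y^2, 2·x·y - 2·y], [-4·x·y + y, -2·x^2 + x + 6·y - sin(y) + 3]].
At the point, J = [[1.000, 0.000], [3.000, -3.15853]] (det J = -3.15853).
Solving J·Δ = −F gives Δ = (4.000, 5.237).
Then the next iterate is (x, y)₁ = (5.000, 4.237).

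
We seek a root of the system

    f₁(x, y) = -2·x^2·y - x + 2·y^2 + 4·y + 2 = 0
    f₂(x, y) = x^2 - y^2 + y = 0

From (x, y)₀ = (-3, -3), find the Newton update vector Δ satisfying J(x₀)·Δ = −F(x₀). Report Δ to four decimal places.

(0.9084, 1.2072)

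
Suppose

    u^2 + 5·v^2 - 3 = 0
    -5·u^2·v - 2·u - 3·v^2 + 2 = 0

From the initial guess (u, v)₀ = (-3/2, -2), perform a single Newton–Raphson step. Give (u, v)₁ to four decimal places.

(-0.9948, -1.1133)

At (-3/2, -2): F = (19.2500, 15.5000).
Jacobian J = [[2·u, 10·v], [-10·u·v - 2, -5·u^2 - 6·v]].
At the point, J = [[-3.0000, -20.0000], [-32.0000, 0.7500]] (det J = -642.2500).
Solving J·Δ = −F gives Δ = (0.5052, 0.8867).
Then the next iterate is (u, v)₁ = (-0.9948, -1.1133).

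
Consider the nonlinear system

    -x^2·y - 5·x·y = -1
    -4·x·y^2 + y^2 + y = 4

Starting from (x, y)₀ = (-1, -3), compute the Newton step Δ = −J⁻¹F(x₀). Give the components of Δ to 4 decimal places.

(1.4274, -0.4615)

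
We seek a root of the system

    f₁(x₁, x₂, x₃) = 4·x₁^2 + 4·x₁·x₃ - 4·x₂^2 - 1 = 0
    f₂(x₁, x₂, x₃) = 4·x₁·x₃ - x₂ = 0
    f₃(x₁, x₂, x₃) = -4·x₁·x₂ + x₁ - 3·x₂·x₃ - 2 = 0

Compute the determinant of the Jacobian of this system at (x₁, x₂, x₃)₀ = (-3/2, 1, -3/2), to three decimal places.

-792.000

J = [[8·x₁ + 4·x₃, -8·x₂, 4·x₁], [4·x₃, -1, 4·x₁], [-4·x₂ + 1, -4·x₁ - 3·x₃, -3·x₂]].
At the point, J = [[-18.000, -8.000, -6.000], [-6.000, -1.000, -6.000], [-3.000, 10.500, -3.000]].
det J = -792.000.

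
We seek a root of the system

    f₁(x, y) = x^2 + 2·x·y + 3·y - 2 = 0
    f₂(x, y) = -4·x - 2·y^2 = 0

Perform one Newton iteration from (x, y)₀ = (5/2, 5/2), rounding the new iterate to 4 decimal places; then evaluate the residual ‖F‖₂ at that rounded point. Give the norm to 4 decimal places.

At (5/2, 5/2): F = (24.2500, -22.5000).
Jacobian J = [[2·x + 2·y, 2·x + 3], [-4, -4·y]].
At the point, J = [[10.0000, 8.0000], [-4.0000, -10.0000]] (det J = -68.0000).
Solving J·Δ = −F gives Δ = (-0.9191, -1.8824).
Then the next iterate is (x, y)₁ = (1.5809, 0.6176).
Re-evaluating at (1.5809, 0.6176): F = (4.304772, -7.086460), so ‖F‖₂ = 8.2915.

8.2915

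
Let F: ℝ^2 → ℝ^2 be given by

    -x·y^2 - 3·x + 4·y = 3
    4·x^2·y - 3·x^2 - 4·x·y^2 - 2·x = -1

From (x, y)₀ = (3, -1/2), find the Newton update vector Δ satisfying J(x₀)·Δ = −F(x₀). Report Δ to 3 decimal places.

(4.493, 4.193)

At (3, -1/2): F = (-14.750, -53.000).
Jacobian J = [[-y^2 - 3, -2·x·y + 4], [8·x·y - 6·x - 4·y^2 - 2, 4·x^2 - 8·x·y]].
At the point, J = [[-3.250, 7.000], [-33.000, 48.000]] (det J = 75.000).
Solving J·Δ = −F gives Δ = (4.493, 4.193).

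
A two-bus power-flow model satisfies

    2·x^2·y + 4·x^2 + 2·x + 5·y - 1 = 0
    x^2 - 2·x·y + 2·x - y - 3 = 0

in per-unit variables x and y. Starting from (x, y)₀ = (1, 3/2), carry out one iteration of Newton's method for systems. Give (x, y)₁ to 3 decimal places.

At (1, 3/2): F = (15.500, -4.500).
Jacobian J = [[4·x·y + 8·x + 2, 2·x^2 + 5], [2·x - 2·y + 2, -2·x - 1]].
At the point, J = [[16.000, 7.000], [1.000, -3.000]] (det J = -55.000).
Solving J·Δ = −F gives Δ = (-0.273, -1.591).
Then the next iterate is (x, y)₁ = (0.727, -0.091).

(0.727, -0.091)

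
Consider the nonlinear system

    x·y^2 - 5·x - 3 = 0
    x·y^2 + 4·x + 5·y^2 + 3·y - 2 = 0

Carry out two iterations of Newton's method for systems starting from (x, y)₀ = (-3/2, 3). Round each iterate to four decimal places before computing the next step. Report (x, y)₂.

(-3.5582, 2.2407)

At (-3/2, 3): F = (-9.0000, 32.5000).
Jacobian J = [[y^2 - 5, 2·x·y], [y^2 + 4, 2·x·y + 10·y + 3]].
At the point, J = [[4.0000, -9.0000], [13.0000, 24.0000]] (det J = 213.0000).
Solving J·Δ = −F gives Δ = (-0.3592, -1.1596).
Then the next iterate is (x, y)₁ = (-1.8592, 1.8404).
Round to (-1.8592, 1.8404) and repeat: F = (-0.001245, 6.722516), J = [[-1.612928, -6.843343], [7.387072, 14.560657]].
Δ = (-1.6990, 0.4003), so (x, y)₂ = (-3.5582, 2.2407).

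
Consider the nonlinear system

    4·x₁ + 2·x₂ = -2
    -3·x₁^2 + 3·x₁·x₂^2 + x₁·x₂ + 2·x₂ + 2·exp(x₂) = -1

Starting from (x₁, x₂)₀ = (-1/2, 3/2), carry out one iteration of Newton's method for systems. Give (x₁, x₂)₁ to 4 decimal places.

(-1.7659, 2.5318)

At (-1/2, 3/2): F = (3.0000, 8.088378).
Jacobian J = [[4, 2], [-6·x₁ + 3·x₂^2 + x₂, 6·x₁·x₂ + x₁ + 2·exp(x₂) + 2]].
At the point, J = [[4.0000, 2.0000], [11.2500, 5.963378]] (det J = 1.353513).
Solving J·Δ = −F gives Δ = (-1.2659, 1.0318).
Then the next iterate is (x₁, x₂)₁ = (-1.7659, 2.5318).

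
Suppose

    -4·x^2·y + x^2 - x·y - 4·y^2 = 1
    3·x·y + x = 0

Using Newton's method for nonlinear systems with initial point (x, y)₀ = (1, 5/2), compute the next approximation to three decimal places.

(0.338, 1.543)

At (1, 5/2): F = (-37.500, 8.500).
Jacobian J = [[-8·x·y + 2·x - y, -4·x^2 - x - 8·y], [3·y + 1, 3·x]].
At the point, J = [[-20.500, -25.000], [8.500, 3.000]] (det J = 151.000).
Solving J·Δ = −F gives Δ = (-0.662, -0.957).
Then the next iterate is (x, y)₁ = (0.338, 1.543).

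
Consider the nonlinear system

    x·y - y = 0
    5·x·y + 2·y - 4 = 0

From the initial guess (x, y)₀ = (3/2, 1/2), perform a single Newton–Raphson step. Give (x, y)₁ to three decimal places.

(0.929, 0.571)

At (3/2, 1/2): F = (0.250, 0.750).
Jacobian J = [[y, x - 1], [5·y, 5·x + 2]].
At the point, J = [[0.500, 0.500], [2.500, 9.500]] (det J = 3.500).
Solving J·Δ = −F gives Δ = (-0.571, 0.071).
Then the next iterate is (x, y)₁ = (0.929, 0.571).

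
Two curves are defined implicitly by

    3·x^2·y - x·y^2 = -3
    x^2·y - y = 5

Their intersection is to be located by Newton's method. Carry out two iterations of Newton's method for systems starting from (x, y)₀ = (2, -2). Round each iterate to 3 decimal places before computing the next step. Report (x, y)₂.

At (2, -2): F = (-29.000, -11.000).
Jacobian J = [[6·x·y - y^2, 3·x^2 - 2·x·y], [2·x·y, x^2 - 1]].
At the point, J = [[-28.000, 20.000], [-8.000, 3.000]] (det J = 76.000).
Solving J·Δ = −F gives Δ = (-1.750, -1.000).
Then the next iterate is (x, y)₁ = (0.250, -3.000).
Round to (0.250, -3.000) and repeat: F = (0.18750, -2.18750), J = [[-13.500, 1.68750], [-1.500, -0.93750]].
Δ = (-0.231, -1.963), so (x, y)₂ = (0.019, -4.963).

(0.019, -4.963)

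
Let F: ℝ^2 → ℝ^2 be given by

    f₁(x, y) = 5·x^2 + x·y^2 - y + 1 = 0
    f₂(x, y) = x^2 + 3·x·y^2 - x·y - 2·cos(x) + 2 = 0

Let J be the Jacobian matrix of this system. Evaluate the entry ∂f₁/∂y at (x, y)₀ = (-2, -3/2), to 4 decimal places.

5.0000

∂f₁/∂y = 2·x·y - 1.
At (-2, -3/2) this is 5.0000.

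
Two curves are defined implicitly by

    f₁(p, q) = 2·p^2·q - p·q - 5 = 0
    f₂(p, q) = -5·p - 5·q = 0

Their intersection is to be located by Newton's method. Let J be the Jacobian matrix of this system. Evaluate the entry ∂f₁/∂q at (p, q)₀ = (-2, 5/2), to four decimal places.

∂f₁/∂q = 2·p^2 - p.
At (-2, 5/2) this is 10.0000.

10.0000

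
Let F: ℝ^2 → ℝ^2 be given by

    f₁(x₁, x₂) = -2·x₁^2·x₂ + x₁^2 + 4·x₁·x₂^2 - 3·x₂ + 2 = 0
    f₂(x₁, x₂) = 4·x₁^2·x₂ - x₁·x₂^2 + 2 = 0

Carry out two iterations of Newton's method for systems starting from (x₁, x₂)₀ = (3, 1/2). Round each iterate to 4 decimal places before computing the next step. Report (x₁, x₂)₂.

(-0.3608, 1.4922)

At (3, 1/2): F = (3.5000, 19.2500).
Jacobian J = [[-4·x₁·x₂ + 2·x₁ + 4·x₂^2, -2·x₁^2 + 8·x₁·x₂ - 3], [8·x₁·x₂ - x₂^2, 4·x₁^2 - 2·x₁·x₂]].
At the point, J = [[1.0000, -9.0000], [11.7500, 33.0000]] (det J = 138.7500).
Solving J·Δ = −F gives Δ = (-2.0811, 0.1577).
Then the next iterate is (x₁, x₂)₁ = (0.9189, 0.6577).
Round to (0.9189, 0.6577) and repeat: F = (1.350535, 3.823900), J = [[1.150635, 0.146130], [4.402315, 2.168788]].
Δ = (-1.2797, 0.8345), so (x₁, x₂)₂ = (-0.3608, 1.4922).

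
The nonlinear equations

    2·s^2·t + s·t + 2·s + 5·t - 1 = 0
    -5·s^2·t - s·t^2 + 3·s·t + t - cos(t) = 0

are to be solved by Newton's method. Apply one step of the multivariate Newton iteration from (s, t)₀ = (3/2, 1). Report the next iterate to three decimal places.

At (3/2, 1): F = (13.000, -7.79030).
Jacobian J = [[4·s·t + t + 2, 2·s^2 + s + 5], [-10·s·t - t^2 + 3·t, -5·s^2 - 2·s·t + 3·s + sin(t) + 1]].
At the point, J = [[9.000, 11.000], [-13.000, -7.90853]] (det J = 71.82324).
Solving J·Δ = −F gives Δ = (0.238, -1.377).
Then the next iterate is (s, t)₁ = (1.738, -0.377).

(1.738, -0.377)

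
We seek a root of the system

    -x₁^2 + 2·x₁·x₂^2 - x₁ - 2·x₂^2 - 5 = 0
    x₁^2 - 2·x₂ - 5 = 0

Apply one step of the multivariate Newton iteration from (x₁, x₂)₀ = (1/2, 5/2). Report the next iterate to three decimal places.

(-1.047, -3.148)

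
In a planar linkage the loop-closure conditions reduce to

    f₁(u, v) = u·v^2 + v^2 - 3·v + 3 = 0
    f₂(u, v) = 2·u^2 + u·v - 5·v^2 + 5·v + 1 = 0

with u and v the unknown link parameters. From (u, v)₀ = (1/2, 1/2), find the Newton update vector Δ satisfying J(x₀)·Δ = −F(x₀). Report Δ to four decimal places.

(-1.4032, 1.0161)

At (1/2, 1/2): F = (1.8750, 3.0000).
Jacobian J = [[v^2, 2·u·v + 2·v - 3], [4·u + v, u - 10·v + 5]].
At the point, J = [[0.2500, -1.5000], [2.5000, 0.5000]] (det J = 3.8750).
Solving J·Δ = −F gives Δ = (-1.4032, 1.0161).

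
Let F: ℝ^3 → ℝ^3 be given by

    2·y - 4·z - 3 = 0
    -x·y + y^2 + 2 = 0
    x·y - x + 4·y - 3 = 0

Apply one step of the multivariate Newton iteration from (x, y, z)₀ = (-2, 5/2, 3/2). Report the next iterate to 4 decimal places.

At (-2, 5/2, 3/2): F = (-4.0000, 13.2500, 4.0000).
Jacobian J = [[0, 2, -4], [-y, -x + 2·y, 0], [y - 1, x + 4, 0]].
At the point, J = [[0.0000, 2.0000, -4.0000], [-2.5000, 7.0000, 0.0000], [1.5000, 2.0000, 0.0000]] (det J = 62.0000).
Solving J·Δ = −F gives Δ = (-0.0968, -1.9274, -1.9637).
Then the next iterate is (x, y, z)₁ = (-2.0968, 0.5726, -0.4637).

(-2.0968, 0.5726, -0.4637)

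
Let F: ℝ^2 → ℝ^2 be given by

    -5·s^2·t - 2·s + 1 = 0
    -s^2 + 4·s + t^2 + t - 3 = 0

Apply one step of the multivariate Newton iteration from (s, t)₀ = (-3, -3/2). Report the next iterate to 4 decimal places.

At (-3, -3/2): F = (74.5000, -23.2500).
Jacobian J = [[-10·s·t - 2, -5·s^2], [-2·s + 4, 2·t + 1]].
At the point, J = [[-47.0000, -45.0000], [10.0000, -2.0000]] (det J = 544.0000).
Solving J·Δ = −F gives Δ = (2.1972, -0.6392).
Then the next iterate is (s, t)₁ = (-0.8028, -2.1392).

(-0.8028, -2.1392)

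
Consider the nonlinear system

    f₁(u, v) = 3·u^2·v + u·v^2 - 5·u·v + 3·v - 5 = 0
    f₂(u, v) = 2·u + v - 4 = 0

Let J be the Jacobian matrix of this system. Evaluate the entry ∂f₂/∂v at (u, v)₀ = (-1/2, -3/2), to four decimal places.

1.0000

∂f₂/∂v = 1.
At (-1/2, -3/2) this is 1.0000.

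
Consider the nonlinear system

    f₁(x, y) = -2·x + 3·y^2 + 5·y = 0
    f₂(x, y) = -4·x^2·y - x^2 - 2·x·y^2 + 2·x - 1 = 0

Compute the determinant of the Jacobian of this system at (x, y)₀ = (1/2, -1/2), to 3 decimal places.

J = [[-2, 6·y + 5], [-8·x·y - 2·x - 2·y^2 + 2, -4·x^2 - 4·x·y]].
At the point, J = [[-2.000, 2.000], [2.500, 0.000]].
det J = -5.000.

-5.000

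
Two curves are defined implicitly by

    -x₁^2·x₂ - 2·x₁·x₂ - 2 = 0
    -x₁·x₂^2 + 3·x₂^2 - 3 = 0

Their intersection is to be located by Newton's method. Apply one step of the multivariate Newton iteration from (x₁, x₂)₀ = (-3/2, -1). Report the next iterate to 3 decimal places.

At (-3/2, -1): F = (-2.750, 1.500).
Jacobian J = [[-2·x₁·x₂ - 2·x₂, -x₁^2 - 2·x₁], [-x₂^2, -2·x₁·x₂ + 6·x₂]].
At the point, J = [[-1.000, 0.750], [-1.000, -9.000]] (det J = 9.750).
Solving J·Δ = −F gives Δ = (-2.423, 0.436).
Then the next iterate is (x₁, x₂)₁ = (-3.923, -0.564).

(-3.923, -0.564)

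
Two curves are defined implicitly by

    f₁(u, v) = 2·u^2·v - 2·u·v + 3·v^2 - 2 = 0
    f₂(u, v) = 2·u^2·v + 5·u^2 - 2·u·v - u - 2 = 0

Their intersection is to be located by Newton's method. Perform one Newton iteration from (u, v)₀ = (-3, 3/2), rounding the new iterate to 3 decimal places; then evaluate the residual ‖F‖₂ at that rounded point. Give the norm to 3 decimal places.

24.401

At (-3, 3/2): F = (40.750, 82.000).
Jacobian J = [[4·u·v - 2·v, 2·u^2 - 2·u + 6·v], [4·u·v + 10·u - 2·v - 1, 2·u^2 - 2·u]].
At the point, J = [[-21.000, 33.000], [-52.000, 24.000]] (det J = 1212.000).
Solving J·Δ = −F gives Δ = (1.426, -0.328).
Then the next iterate is (u, v)₁ = (-1.574, 1.172).
Re-evaluating at (-1.574, 1.172): F = (11.61741, 21.45804), so ‖F‖₂ = 24.401.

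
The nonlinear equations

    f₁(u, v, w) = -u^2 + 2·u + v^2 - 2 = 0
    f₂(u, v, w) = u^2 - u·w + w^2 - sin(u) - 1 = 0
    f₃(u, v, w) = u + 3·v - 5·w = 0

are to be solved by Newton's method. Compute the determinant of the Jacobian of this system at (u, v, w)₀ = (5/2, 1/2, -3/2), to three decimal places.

-18.494

J = [[-2·u + 2, 2·v, 0], [2·u - w - cos(u), 0, -u + 2·w], [1, 3, -5]].
At the point, J = [[-3.000, 1.000, 0.000], [7.30114, 0.000, -5.500], [1.000, 3.000, -5.000]].
det J = -18.494.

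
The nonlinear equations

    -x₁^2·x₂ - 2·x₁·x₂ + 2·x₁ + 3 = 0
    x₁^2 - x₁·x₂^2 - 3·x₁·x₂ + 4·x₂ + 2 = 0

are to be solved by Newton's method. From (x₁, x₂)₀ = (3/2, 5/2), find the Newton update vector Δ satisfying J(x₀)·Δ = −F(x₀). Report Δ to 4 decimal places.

(-0.8537, 0.3503)

At (3/2, 5/2): F = (-7.1250, -6.3750).
Jacobian J = [[-2·x₁·x₂ - 2·x₂ + 2, -x₁^2 - 2·x₁], [2·x₁ - x₂^2 - 3·x₂, -2·x₁·x₂ - 3·x₁ + 4]].
At the point, J = [[-10.5000, -5.2500], [-10.7500, -8.0000]] (det J = 27.5625).
Solving J·Δ = −F gives Δ = (-0.8537, 0.3503).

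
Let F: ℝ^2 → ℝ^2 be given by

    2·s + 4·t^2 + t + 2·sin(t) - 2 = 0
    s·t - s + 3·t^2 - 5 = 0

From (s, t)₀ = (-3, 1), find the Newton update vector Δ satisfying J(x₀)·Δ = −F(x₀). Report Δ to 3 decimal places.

(-2.702, 0.667)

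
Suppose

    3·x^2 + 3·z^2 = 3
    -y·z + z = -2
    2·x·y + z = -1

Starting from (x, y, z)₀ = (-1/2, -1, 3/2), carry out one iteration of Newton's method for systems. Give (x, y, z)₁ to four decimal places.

At (-1/2, -1, 3/2): F = (4.5000, 5.0000, 3.5000).
Jacobian J = [[6·x, 0, 6·z], [0, -z, -y + 1], [2·y, 2·x, 1]].
At the point, J = [[-3.0000, 0.0000, 9.0000], [0.0000, -1.5000, 2.0000], [-2.0000, -1.0000, 1.0000]] (det J = -28.5000).
Solving J·Δ = −F gives Δ = (0.1579, 2.7368, -0.4474).
Then the next iterate is (x, y, z)₁ = (-0.3421, 1.7368, 1.0526).

(-0.3421, 1.7368, 1.0526)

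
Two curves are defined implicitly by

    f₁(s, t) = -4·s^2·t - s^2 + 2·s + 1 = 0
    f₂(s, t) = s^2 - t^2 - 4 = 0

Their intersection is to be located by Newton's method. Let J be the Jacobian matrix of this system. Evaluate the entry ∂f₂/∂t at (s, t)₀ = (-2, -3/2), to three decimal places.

∂f₂/∂t = -2·t.
At (-2, -3/2) this is 3.000.

3.000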